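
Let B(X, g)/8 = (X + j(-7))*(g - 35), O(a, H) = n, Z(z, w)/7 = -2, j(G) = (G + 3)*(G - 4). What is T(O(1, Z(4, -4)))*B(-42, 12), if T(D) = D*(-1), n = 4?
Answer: 1472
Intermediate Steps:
j(G) = (-4 + G)*(3 + G) (j(G) = (3 + G)*(-4 + G) = (-4 + G)*(3 + G))
Z(z, w) = -14 (Z(z, w) = 7*(-2) = -14)
O(a, H) = 4
T(D) = -D
B(X, g) = 8*(-35 + g)*(44 + X) (B(X, g) = 8*((X + (-12 + (-7)**2 - 1*(-7)))*(g - 35)) = 8*((X + (-12 + 49 + 7))*(-35 + g)) = 8*((X + 44)*(-35 + g)) = 8*((44 + X)*(-35 + g)) = 8*((-35 + g)*(44 + X)) = 8*(-35 + g)*(44 + X))
T(O(1, Z(4, -4)))*B(-42, 12) = (-1*4)*(-12320 - 280*(-42) + 352*12 + 8*(-42)*12) = -4*(-12320 + 11760 + 4224 - 4032) = -4*(-368) = 1472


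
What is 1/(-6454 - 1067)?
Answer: -1/7521 ≈ -0.00013296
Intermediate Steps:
1/(-6454 - 1067) = 1/(-7521) = -1/7521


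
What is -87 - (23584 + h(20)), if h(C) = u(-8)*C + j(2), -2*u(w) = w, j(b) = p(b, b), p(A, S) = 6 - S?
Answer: -23755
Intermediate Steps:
j(b) = 6 - b
u(w) = -w/2
h(C) = 4 + 4*C (h(C) = (-1/2*(-8))*C + (6 - 1*2) = 4*C + (6 - 2) = 4*C + 4 = 4 + 4*C)
-87 - (23584 + h(20)) = -87 - (23584 + (4 + 4*20)) = -87 - (23584 + (4 + 80)) = -87 - (23584 + 84) = -87 - 1*23668 = -87 - 23668 = -23755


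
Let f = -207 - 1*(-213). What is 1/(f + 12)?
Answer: 1/18 ≈ 0.055556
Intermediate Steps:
f = 6 (f = -207 + 213 = 6)
1/(f + 12) = 1/(6 + 12) = 1/18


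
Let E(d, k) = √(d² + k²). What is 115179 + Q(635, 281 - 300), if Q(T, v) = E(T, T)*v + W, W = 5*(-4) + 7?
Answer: 115166 - 12065*√2 ≈ 98104.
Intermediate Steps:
W = -13 (W = -20 + 7 = -13)
Q(T, v) = -13 + v*√2*√(T²) (Q(T, v) = √(T² + T²)*v - 13 = √(2*T²)*v - 13 = (√2*√(T²))*v - 13 = v*√2*√(T²) - 13 = -13 + v*√2*√(T²))
115179 + Q(635, 281 - 300) = 115179 + (-13 + (281 - 300)*√2*√(635²)) = 115179 + (-13 - 19*√2*√403225) = 115179 + (-13 - 19*√2*635) = 115179 + (-13 - 12065*√2) = 115166 - 12065*√2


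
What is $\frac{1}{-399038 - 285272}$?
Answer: $- \frac{1}{684310} \approx -1.4613 \cdot 10^{-6}$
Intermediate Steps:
$\frac{1}{-399038 - 285272} = \frac{1}{-684310} = - \frac{1}{684310}$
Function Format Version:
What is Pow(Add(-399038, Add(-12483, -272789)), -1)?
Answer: Rational(-1, 684310) ≈ -1.4613e-6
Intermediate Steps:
Pow(Add(-399038, Add(-12483, -272789)), -1) = Pow(Add(-399038, -285272), -1) = Pow(-684310, -1) = Rational(-1, 684310)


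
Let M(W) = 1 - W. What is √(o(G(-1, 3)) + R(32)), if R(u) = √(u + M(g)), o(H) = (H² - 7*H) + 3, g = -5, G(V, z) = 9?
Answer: √(21 + √38) ≈ 5.2120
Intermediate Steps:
o(H) = 3 + H² - 7*H
R(u) = √(6 + u) (R(u) = √(u + (1 - 1*(-5))) = √(u + (1 + 5)) = √(u + 6) = √(6 + u))
√(o(G(-1, 3)) + R(32)) = √((3 + 9² - 7*9) + √(6 + 32)) = √((3 + 81 - 63) + √38) = √(21 + √38)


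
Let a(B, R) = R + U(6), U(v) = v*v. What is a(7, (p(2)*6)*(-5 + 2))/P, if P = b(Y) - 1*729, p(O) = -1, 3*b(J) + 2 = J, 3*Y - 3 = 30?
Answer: -9/121 ≈ -0.074380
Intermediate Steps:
Y = 11 (Y = 1 + (⅓)*30 = 1 + 10 = 11)
b(J) = -⅔ + J/3
U(v) = v²
P = -726 (P = (-⅔ + (⅓)*11) - 1*729 = (-⅔ + 11/3) - 729 = 3 - 729 = -726)
a(B, R) = 36 + R (a(B, R) = R + 6² = R + 36 = 36 + R)
a(7, (p(2)*6)*(-5 + 2))/P = (36 + (-1*6)*(-5 + 2))/(-726) = (36 - 6*(-3))*(-1/726) = (36 + 18)*(-1/726) = 54*(-1/726) = -9/121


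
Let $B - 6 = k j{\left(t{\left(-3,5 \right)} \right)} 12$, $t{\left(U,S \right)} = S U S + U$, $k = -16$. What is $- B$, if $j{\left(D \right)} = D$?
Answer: $-14982$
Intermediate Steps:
$t{\left(U,S \right)} = U + U S^{2}$ ($t{\left(U,S \right)} = U S^{2} + U = U + U S^{2}$)
$B = 14982$ ($B = 6 + - 16 \left(- 3 \left(1 + 5^{2}\right)\right) 12 = 6 + - 16 \left(- 3 \left(1 + 25\right)\right) 12 = 6 + - 16 \left(\left(-3\right) 26\right) 12 = 6 + \left(-16\right) \left(-78\right) 12 = 6 + 1248 \cdot 12 = 6 + 14976 = 14982$)
$- B = \left(-1\right) 14982 = -14982$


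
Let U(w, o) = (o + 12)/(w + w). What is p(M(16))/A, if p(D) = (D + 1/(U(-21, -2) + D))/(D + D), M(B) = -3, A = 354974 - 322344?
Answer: 15/887536 ≈ 1.6901e-5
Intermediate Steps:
A = 32630
U(w, o) = (12 + o)/(2*w) (U(w, o) = (12 + o)/((2*w)) = (12 + o)*(1/(2*w)) = (12 + o)/(2*w))
p(D) = (D + 1/(-5/21 + D))/(2*D) (p(D) = (D + 1/((½)*(12 - 2)/(-21) + D))/(D + D) = (D + 1/((½)*(-1/21)*10 + D))/((2*D)) = (D + 1/(-5/21 + D))*(1/(2*D)) = (D + 1/(-5/21 + D))/(2*D))
p(M(16))/A = ((½)*(21 - 5*(-3) + 21*(-3)²)/(-3*(-5 + 21*(-3))))/32630 = ((½)*(-⅓)*(21 + 15 + 21*9)/(-5 - 63))*(1/32630) = ((½)*(-⅓)*(21 + 15 + 189)/(-68))*(1/32630) = ((½)*(-⅓)*(-1/68)*225)*(1/32630) = (75/136)*(1/32630) = 15/887536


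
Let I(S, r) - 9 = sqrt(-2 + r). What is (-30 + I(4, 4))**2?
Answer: (21 - sqrt(2))**2 ≈ 383.60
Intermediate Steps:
I(S, r) = 9 + sqrt(-2 + r)
(-30 + I(4, 4))**2 = (-30 + (9 + sqrt(-2 + 4)))**2 = (-30 + (9 + sqrt(2)))**2 = (-21 + sqrt(2))**2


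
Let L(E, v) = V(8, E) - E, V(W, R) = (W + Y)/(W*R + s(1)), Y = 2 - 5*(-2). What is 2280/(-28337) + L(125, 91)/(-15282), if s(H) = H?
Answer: -31332702575/433479080034 ≈ -0.072282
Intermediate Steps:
Y = 12 (Y = 2 + 10 = 12)
V(W, R) = (12 + W)/(1 + R*W) (V(W, R) = (W + 12)/(W*R + 1) = (12 + W)/(R*W + 1) = (12 + W)/(1 + R*W))
L(E, v) = -E + 20/(1 + 8*E) (L(E, v) = (12 + 8)/(1 + E*8) - E = 20/(1 + 8*E) - E = -E + 20/(1 + 8*E))
2280/(-28337) + L(125, 91)/(-15282) = 2280/(-28337) + ((20 - 1*125*(1 + 8*125))/(1 + 8*125))/(-15282) = 2280*(-1/28337) + ((20 - 1*125*(1 + 1000))/(1 + 1000))*(-1/15282) = -2280/28337 + ((20 - 1*125*1001)/1001)*(-1/15282) = -2280/28337 + ((20 - 125125)/1001)*(-1/15282) = -2280/28337 + ((1/1001)*(-125105))*(-1/15282) = -2280/28337 - 125105/1001*(-1/15282) = -2280/28337 + 125105/15297282 = -31332702575/433479080034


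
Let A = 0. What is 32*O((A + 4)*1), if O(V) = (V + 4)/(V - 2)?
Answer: 128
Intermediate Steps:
O(V) = (4 + V)/(-2 + V)
32*O((A + 4)*1) = 32*((4 + (0 + 4)*1)/(-2 + (0 + 4)*1)) = 32*((4 + 4*1)/(-2 + 4*1)) = 32*((4 + 4)/(-2 + 4)) = 32*(8/2) = 32*((½)*8) = 32*4 = 128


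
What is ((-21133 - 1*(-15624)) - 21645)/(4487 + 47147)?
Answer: -13577/25817 ≈ -0.52589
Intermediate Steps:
((-21133 - 1*(-15624)) - 21645)/(4487 + 47147) = ((-21133 + 15624) - 21645)/51634 = (-5509 - 21645)*(1/51634) = -27154*1/51634 = -13577/25817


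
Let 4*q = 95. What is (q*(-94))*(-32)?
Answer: 71440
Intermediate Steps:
q = 95/4 (q = (¼)*95 = 95/4 ≈ 23.750)
(q*(-94))*(-32) = ((95/4)*(-94))*(-32) = -4465/2*(-32) = 71440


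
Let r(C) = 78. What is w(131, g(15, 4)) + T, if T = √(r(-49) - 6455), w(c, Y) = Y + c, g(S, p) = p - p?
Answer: 131 + I*√6377 ≈ 131.0 + 79.856*I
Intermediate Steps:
g(S, p) = 0
T = I*√6377 (T = √(78 - 6455) = √(-6377) = I*√6377 ≈ 79.856*I)
w(131, g(15, 4)) + T = (0 + 131) + I*√6377 = 131 + I*√6377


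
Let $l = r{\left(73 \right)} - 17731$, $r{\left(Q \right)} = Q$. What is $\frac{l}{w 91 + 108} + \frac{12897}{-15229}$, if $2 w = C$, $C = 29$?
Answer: $- \frac{574648299}{43478795} \approx -13.217$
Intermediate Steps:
$w = \frac{29}{2}$ ($w = \frac{1}{2} \cdot 29 = \frac{29}{2} \approx 14.5$)
$l = -17658$ ($l = 73 - 17731 = -17658$)
$\frac{l}{w 91 + 108} + \frac{12897}{-15229} = - \frac{17658}{\frac{29}{2} \cdot 91 + 108} + \frac{12897}{-15229} = - \frac{17658}{\frac{2639}{2} + 108} + 12897 \left(- \frac{1}{15229}\right) = - \frac{17658}{\frac{2855}{2}} - \frac{12897}{15229} = \left(-17658\right) \frac{2}{2855} - \frac{12897}{15229} = - \frac{35316}{2855} - \frac{12897}{15229} = - \frac{574648299}{43478795}$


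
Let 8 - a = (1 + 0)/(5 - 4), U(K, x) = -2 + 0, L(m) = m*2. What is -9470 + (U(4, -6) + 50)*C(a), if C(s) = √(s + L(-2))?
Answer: -9470 + 48*√3 ≈ -9386.9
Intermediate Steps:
L(m) = 2*m
U(K, x) = -2
a = 7 (a = 8 - (1 + 0)/(5 - 4) = 8 - 1/1 = 8 - 1 = 7)
C(s) = √(-4 + s) (C(s) = √(s + 2*(-2)) = √(s - 4) = √(-4 + s))
-9470 + (U(4, -6) + 50)*C(a) = -9470 + (-2 + 50)*√(-4 + 7) = -9470 + 48*√3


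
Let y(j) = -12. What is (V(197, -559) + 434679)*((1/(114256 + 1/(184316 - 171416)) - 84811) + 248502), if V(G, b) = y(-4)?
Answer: 104869741603928732997/1473902401 ≈ 7.1151e+10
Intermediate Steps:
V(G, b) = -12
(V(197, -559) + 434679)*((1/(114256 + 1/(184316 - 171416)) - 84811) + 248502) = (-12 + 434679)*((1/(114256 + 1/(184316 - 171416)) - 84811) + 248502) = 434667*((1/(114256 + 1/12900) - 84811) + 248502) = 434667*((1/(1473902401/12900) - 84811) + 248502) = 434667*((12900/1473902401 - 84811) + 248502) = 434667*(-125003136518311/1473902401 + 248502) = 434667*(241264557934991/1473902401) = 104869741603928732997/1473902401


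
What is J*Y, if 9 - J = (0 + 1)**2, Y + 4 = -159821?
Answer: -1278600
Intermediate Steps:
Y = -159825 (Y = -4 - 159821 = -159825)
J = 8 (J = 9 - (0 + 1)**2 = 9 - 1*1**2 = 9 - 1*1 = 9 - 1 = 8)
J*Y = 8*(-159825) = -1278600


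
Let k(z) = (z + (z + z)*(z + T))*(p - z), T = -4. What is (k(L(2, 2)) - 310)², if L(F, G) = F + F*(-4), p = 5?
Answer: 891136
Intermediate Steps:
L(F, G) = -3*F (L(F, G) = F - 4*F = -3*F)
k(z) = (5 - z)*(z + 2*z*(-4 + z)) (k(z) = (z + (z + z)*(z - 4))*(5 - z) = (z + (2*z)*(-4 + z))*(5 - z) = (z + 2*z*(-4 + z))*(5 - z) = (5 - z)*(z + 2*z*(-4 + z)))
(k(L(2, 2)) - 310)² = ((-3*2)*(-35 - 2*(-3*2)² + 17*(-3*2)) - 310)² = (-6*(-35 - 2*(-6)² + 17*(-6)) - 310)² = (-6*(-35 - 2*36 - 102) - 310)² = (-6*(-35 - 72 - 102) - 310)² = (-6*(-209) - 310)² = (1254 - 310)² = 944² = 891136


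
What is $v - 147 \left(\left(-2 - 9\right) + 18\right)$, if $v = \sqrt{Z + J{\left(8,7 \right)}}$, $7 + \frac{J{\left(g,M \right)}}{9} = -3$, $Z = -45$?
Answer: $-1029 + 3 i \sqrt{15} \approx -1029.0 + 11.619 i$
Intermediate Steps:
$J{\left(g,M \right)} = -90$ ($J{\left(g,M \right)} = -63 + 9 \left(-3\right) = -63 - 27 = -90$)
$v = 3 i \sqrt{15}$ ($v = \sqrt{-45 - 90} = \sqrt{-135} = 3 i \sqrt{15} \approx 11.619 i$)
$v - 147 \left(\left(-2 - 9\right) + 18\right) = 3 i \sqrt{15} - 147 \left(\left(-2 - 9\right) + 18\right) = 3 i \sqrt{15} - 147 \left(-11 + 18\right) = 3 i \sqrt{15} - 1029 = -1029 + 3 i \sqrt{15}$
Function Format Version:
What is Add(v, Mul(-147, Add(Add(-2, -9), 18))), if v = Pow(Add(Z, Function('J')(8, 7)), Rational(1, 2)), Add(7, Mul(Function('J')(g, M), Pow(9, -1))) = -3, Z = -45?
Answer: Add(-1029, Mul(3, I, Pow(15, Rational(1, 2)))) ≈ Add(-1029.0, Mul(11.619, I))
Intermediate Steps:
Function('J')(g, M) = -90 (Function('J')(g, M) = Add(-63, Mul(9, -3)) = Add(-63, -27) = -90)
v = Mul(3, I, Pow(15, Rational(1, 2))) (v = Pow(Add(-45, -90), Rational(1, 2)) = Pow(-135, Rational(1, 2)) = Mul(3, I, Pow(15, Rational(1, 2))) ≈ Mul(11.619, I))
Add(v, Mul(-147, Add(Add(-2, -9), 18))) = Add(Mul(3, I, Pow(15, Rational(1, 2))), Mul(-147, Add(Add(-2, -9), 18))) = Add(Mul(3, I, Pow(15, Rational(1, 2))), Mul(-147, Add(-11, 18))) = Add(Mul(3, I, Pow(15, Rational(1, 2))), Mul(-147, 7)) = Add(Mul(3, I, Pow(15, Rational(1, 2))), -1029) = Add(-1029, Mul(3, I, Pow(15, Rational(1, 2))))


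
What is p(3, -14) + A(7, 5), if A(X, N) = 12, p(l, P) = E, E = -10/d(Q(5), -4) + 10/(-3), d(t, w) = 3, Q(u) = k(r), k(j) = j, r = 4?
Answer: 16/3 ≈ 5.3333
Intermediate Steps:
Q(u) = 4
E = -20/3 (E = -10/3 + 10/(-3) = -10*1/3 + 10*(-1/3) = -10/3 - 10/3 = -20/3 ≈ -6.6667)
p(l, P) = -20/3
p(3, -14) + A(7, 5) = -20/3 + 12 = 16/3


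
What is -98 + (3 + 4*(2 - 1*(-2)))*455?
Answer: 8547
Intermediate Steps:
-98 + (3 + 4*(2 - 1*(-2)))*455 = -98 + (3 + 4*(2 + 2))*455 = -98 + (3 + 4*4)*455 = -98 + (3 + 16)*455 = -98 + 19*455 = -98 + 8645 = 8547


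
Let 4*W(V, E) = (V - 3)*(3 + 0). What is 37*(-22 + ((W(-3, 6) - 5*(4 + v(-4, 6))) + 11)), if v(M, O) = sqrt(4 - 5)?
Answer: -2627/2 - 185*I ≈ -1313.5 - 185.0*I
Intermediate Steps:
v(M, O) = I (v(M, O) = sqrt(-1) = I)
W(V, E) = -9/4 + 3*V/4 (W(V, E) = ((V - 3)*(3 + 0))/4 = ((-3 + V)*3)/4 = (-9 + 3*V)/4 = -9/4 + 3*V/4)
37*(-22 + ((W(-3, 6) - 5*(4 + v(-4, 6))) + 11)) = 37*(-22 + (((-9/4 + (3/4)*(-3)) - 5*(4 + I)) + 11)) = 37*(-22 + (((-9/4 - 9/4) + (-20 - 5*I)) + 11)) = 37*(-22 + ((-9/2 + (-20 - 5*I)) + 11)) = 37*(-22 + ((-49/2 - 5*I) + 11)) = 37*(-22 + (-27/2 - 5*I)) = 37*(-71/2 - 5*I) = -2627/2 - 185*I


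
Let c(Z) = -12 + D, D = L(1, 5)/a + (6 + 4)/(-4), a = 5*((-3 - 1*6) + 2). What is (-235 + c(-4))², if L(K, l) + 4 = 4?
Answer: 249001/4 ≈ 62250.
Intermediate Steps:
a = -35 (a = 5*((-3 - 6) + 2) = 5*(-9 + 2) = 5*(-7) = -35)
L(K, l) = 0 (L(K, l) = -4 + 4 = 0)
D = -5/2 (D = 0/(-35) + (6 + 4)/(-4) = 0*(-1/35) + 10*(-¼) = 0 - 5/2 = -5/2 ≈ -2.5000)
c(Z) = -29/2 (c(Z) = -12 - 5/2 = -29/2)
(-235 + c(-4))² = (-235 - 29/2)² = (-499/2)² = 249001/4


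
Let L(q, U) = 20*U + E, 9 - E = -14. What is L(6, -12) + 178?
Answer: -39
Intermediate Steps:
E = 23 (E = 9 - 1*(-14) = 9 + 14 = 23)
L(q, U) = 23 + 20*U (L(q, U) = 20*U + 23 = 23 + 20*U)
L(6, -12) + 178 = (23 + 20*(-12)) + 178 = (23 - 240) + 178 = -217 + 178 = -39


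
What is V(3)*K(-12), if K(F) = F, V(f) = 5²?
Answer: -300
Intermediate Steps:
V(f) = 25
V(3)*K(-12) = 25*(-12) = -300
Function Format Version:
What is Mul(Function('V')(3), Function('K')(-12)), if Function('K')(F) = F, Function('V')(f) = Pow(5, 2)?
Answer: -300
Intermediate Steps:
Function('V')(f) = 25
Mul(Function('V')(3), Function('K')(-12)) = Mul(25, -12) = -300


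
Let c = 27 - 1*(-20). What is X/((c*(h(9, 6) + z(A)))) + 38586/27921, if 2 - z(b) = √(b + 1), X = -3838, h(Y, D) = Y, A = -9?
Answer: 4*(-7267653*I + 302257*√2)/(437429*(2*√2 + 11*I)) ≈ -5.5812 - 1.7905*I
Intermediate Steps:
c = 47 (c = 27 + 20 = 47)
z(b) = 2 - √(1 + b) (z(b) = 2 - √(b + 1) = 2 - √(1 + b))
X/((c*(h(9, 6) + z(A)))) + 38586/27921 = -3838*1/(47*(9 + (2 - √(1 - 9)))) + 38586/27921 = -3838*1/(47*(9 + (2 - √(-8)))) + 38586*(1/27921) = -3838*1/(47*(9 + (2 - 2*I*√2))) + 12862/9307 = -3838*1/(47*(11 - 2*I*√2)) + 12862/9307 = -3838/(517 - 94*I*√2) + 12862/9307 = 12862/9307 - 3838/(517 - 94*I*√2)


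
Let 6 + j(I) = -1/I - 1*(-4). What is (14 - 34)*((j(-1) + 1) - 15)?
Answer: 300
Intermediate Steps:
j(I) = -2 - 1/I (j(I) = -6 + (-1/I - 1*(-4)) = -6 + (-1/I + 4) = -6 + (4 - 1/I) = -2 - 1/I)
(14 - 34)*((j(-1) + 1) - 15) = (14 - 34)*(((-2 - 1/(-1)) + 1) - 15) = -20*(((-2 - 1*(-1)) + 1) - 15) = -20*(((-2 + 1) + 1) - 15) = -20*((-1 + 1) - 15) = -20*(0 - 15) = -20*(-15) = 300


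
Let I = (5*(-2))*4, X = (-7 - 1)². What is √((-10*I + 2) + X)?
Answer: √466 ≈ 21.587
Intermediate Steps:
X = 64 (X = (-8)² = 64)
I = -40 (I = -10*4 = -40)
√((-10*I + 2) + X) = √((-10*(-40) + 2) + 64) = √((400 + 2) + 64) = √(402 + 64) = √466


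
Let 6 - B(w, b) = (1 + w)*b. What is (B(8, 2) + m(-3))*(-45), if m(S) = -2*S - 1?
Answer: 315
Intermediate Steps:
B(w, b) = 6 - b*(1 + w) (B(w, b) = 6 - (1 + w)*b = 6 - b*(1 + w))
m(S) = -1 - 2*S
(B(8, 2) + m(-3))*(-45) = ((6 - 1*2 - 1*2*8) + (-1 - 2*(-3)))*(-45) = ((6 - 2 - 16) + (-1 + 6))*(-45) = (-12 + 5)*(-45) = -7*(-45) = 315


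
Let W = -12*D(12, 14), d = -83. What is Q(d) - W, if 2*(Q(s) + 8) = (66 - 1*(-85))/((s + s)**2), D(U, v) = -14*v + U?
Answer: -122128041/55112 ≈ -2216.0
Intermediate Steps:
D(U, v) = U - 14*v
W = 2208 (W = -12*(12 - 14*14) = -12*(12 - 196) = -12*(-184) = 2208)
Q(s) = -8 + 151/(8*s**2) (Q(s) = -8 + ((66 - 1*(-85))/((s + s)**2))/2 = -8 + ((66 + 85)/((2*s)**2))/2 = -8 + (151/((4*s**2)))/2 = -8 + (151*(1/(4*s**2)))/2 = -8 + (151/(4*s**2))/2 = -8 + 151/(8*s**2))
Q(d) - W = (-8 + (151/8)/(-83)**2) - 1*2208 = (-8 + (151/8)*(1/6889)) - 2208 = (-8 + 151/55112) - 2208 = -440745/55112 - 2208 = -122128041/55112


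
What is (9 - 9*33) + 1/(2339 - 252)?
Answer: -601055/2087 ≈ -288.00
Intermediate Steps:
(9 - 9*33) + 1/(2339 - 252) = (9 - 297) + 1/2087 = -288 + 1/2087 = -601055/2087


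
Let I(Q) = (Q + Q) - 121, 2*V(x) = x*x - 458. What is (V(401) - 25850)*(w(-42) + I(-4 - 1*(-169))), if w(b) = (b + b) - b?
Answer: 18143381/2 ≈ 9.0717e+6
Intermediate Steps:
w(b) = b (w(b) = 2*b - b = b)
V(x) = -229 + x**2/2 (V(x) = (x*x - 458)/2 = (x**2 - 458)/2 = (-458 + x**2)/2 = -229 + x**2/2)
I(Q) = -121 + 2*Q (I(Q) = 2*Q - 121 = -121 + 2*Q)
(V(401) - 25850)*(w(-42) + I(-4 - 1*(-169))) = ((-229 + (1/2)*401**2) - 25850)*(-42 + (-121 + 2*(-4 - 1*(-169)))) = ((-229 + (1/2)*160801) - 25850)*(-42 + (-121 + 2*(-4 + 169))) = ((-229 + 160801/2) - 25850)*(-42 + (-121 + 2*165)) = (160343/2 - 25850)*(-42 + (-121 + 330)) = 108643*(-42 + 209)/2 = (108643/2)*167 = 18143381/2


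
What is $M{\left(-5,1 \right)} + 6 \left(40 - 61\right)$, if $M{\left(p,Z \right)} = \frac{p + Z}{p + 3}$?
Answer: $-124$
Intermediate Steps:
$M{\left(p,Z \right)} = \frac{Z + p}{3 + p}$
$M{\left(-5,1 \right)} + 6 \left(40 - 61\right) = \frac{1 - 5}{3 - 5} + 6 \left(40 - 61\right) = \frac{1}{-2} \left(-4\right) + 6 \left(40 - 61\right) = \left(- \frac{1}{2}\right) \left(-4\right) + 6 \left(-21\right) = 2 - 126 = -124$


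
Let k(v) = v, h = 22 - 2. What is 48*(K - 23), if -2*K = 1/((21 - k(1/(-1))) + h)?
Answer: -7732/7 ≈ -1104.6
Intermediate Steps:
h = 20
K = -1/84 (K = -1/(2*((21 - 1/(-1)) + 20)) = -1/(2*((21 - 1*(-1)) + 20)) = -1/(2*((21 + 1) + 20)) = -1/(2*(22 + 20)) = -½/42 = -½*1/42 = -1/84 ≈ -0.011905)
48*(K - 23) = 48*(-1/84 - 23) = 48*(-1933/84) = -7732/7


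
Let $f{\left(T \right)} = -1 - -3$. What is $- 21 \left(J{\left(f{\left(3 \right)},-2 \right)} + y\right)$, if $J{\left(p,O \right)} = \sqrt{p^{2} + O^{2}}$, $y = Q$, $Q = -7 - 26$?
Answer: $693 - 42 \sqrt{2} \approx 633.6$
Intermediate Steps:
$Q = -33$ ($Q = -7 - 26 = -33$)
$y = -33$
$f{\left(T \right)} = 2$ ($f{\left(T \right)} = -1 + 3 = 2$)
$J{\left(p,O \right)} = \sqrt{O^{2} + p^{2}}$
$- 21 \left(J{\left(f{\left(3 \right)},-2 \right)} + y\right) = - 21 \left(\sqrt{\left(-2\right)^{2} + 2^{2}} - 33\right) = - 21 \left(\sqrt{4 + 4} - 33\right) = - 21 \left(\sqrt{8} - 33\right) = - 21 \left(2 \sqrt{2} - 33\right) = - 21 \left(-33 + 2 \sqrt{2}\right) = 693 - 42 \sqrt{2}$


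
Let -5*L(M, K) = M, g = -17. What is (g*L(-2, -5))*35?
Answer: -238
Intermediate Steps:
L(M, K) = -M/5
(g*L(-2, -5))*35 = -(-17)*(-2)/5*35 = -17*⅖*35 = -34/5*35 = -238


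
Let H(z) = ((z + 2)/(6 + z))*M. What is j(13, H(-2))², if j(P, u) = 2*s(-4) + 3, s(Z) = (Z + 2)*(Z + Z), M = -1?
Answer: 1225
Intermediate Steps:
s(Z) = 2*Z*(2 + Z) (s(Z) = (2 + Z)*(2*Z) = 2*Z*(2 + Z))
H(z) = -(2 + z)/(6 + z) (H(z) = ((z + 2)/(6 + z))*(-1) = ((2 + z)/(6 + z))*(-1) = -(2 + z)/(6 + z))
j(P, u) = 35 (j(P, u) = 2*(2*(-4)*(2 - 4)) + 3 = 2*(2*(-4)*(-2)) + 3 = 2*16 + 3 = 32 + 3 = 35)
j(13, H(-2))² = 35² = 1225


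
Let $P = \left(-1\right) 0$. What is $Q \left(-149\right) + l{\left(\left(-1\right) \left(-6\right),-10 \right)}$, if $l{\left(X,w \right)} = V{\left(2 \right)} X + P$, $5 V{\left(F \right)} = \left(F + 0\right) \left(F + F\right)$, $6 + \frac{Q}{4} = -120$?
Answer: $\frac{375528}{5} \approx 75106.0$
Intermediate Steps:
$Q = -504$ ($Q = -24 + 4 \left(-120\right) = -24 - 480 = -504$)
$V{\left(F \right)} = \frac{2 F^{2}}{5}$ ($V{\left(F \right)} = \frac{\left(F + 0\right) \left(F + F\right)}{5} = \frac{F 2 F}{5} = \frac{2 F^{2}}{5}$)
$P = 0$
$l{\left(X,w \right)} = \frac{8 X}{5}$ ($l{\left(X,w \right)} = \frac{2 \cdot 2^{2}}{5} X + 0 = \frac{2}{5} \cdot 4 X + 0 = \frac{8 X}{5} + 0 = \frac{8 X}{5}$)
$Q \left(-149\right) + l{\left(\left(-1\right) \left(-6\right),-10 \right)} = \left(-504\right) \left(-149\right) + \frac{8 \left(\left(-1\right) \left(-6\right)\right)}{5} = 75096 + \frac{8}{5} \cdot 6 = 75096 + \frac{48}{5} = \frac{375528}{5}$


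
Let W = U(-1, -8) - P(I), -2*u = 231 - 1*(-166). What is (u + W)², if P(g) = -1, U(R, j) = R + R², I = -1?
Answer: 156025/4 ≈ 39006.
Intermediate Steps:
u = -397/2 (u = -(231 - 1*(-166))/2 = -(231 + 166)/2 = -½*397 = -397/2 ≈ -198.50)
W = 1 (W = -(1 - 1) - 1*(-1) = -1*0 + 1 = 0 + 1 = 1)
(u + W)² = (-397/2 + 1)² = (-395/2)² = 156025/4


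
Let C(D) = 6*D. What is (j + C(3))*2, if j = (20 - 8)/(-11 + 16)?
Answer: 204/5 ≈ 40.800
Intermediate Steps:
j = 12/5 ≈ 2.4000
(j + C(3))*2 = (12/5 + 6*3)*2 = (12/5 + 18)*2 = (102/5)*2 = 204/5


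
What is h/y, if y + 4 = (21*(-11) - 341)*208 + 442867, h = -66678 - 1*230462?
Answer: -297140/323887 ≈ -0.91742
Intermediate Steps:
h = -297140 (h = -66678 - 230462 = -297140)
y = 323887 (y = -4 + ((21*(-11) - 341)*208 + 442867) = -4 + ((-231 - 341)*208 + 442867) = -4 + (-572*208 + 442867) = -4 + (-118976 + 442867) = -4 + 323891 = 323887)
h/y = -297140/323887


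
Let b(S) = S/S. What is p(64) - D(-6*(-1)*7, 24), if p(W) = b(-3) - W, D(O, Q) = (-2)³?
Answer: -55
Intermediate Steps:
b(S) = 1
D(O, Q) = -8
p(W) = 1 - W
p(64) - D(-6*(-1)*7, 24) = (1 - 1*64) - 1*(-8) = (1 - 64) + 8 = -63 + 8 = -55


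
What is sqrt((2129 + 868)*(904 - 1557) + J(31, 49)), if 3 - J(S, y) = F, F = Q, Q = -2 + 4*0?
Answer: 2*I*sqrt(489259) ≈ 1398.9*I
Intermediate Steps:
Q = -2 (Q = -2 + 0 = -2)
F = -2
J(S, y) = 5 (J(S, y) = 3 - 1*(-2) = 3 + 2 = 5)
sqrt((2129 + 868)*(904 - 1557) + J(31, 49)) = sqrt((2129 + 868)*(904 - 1557) + 5) = sqrt(2997*(-653) + 5) = sqrt(-1957041 + 5) = sqrt(-1957036) = 2*I*sqrt(489259)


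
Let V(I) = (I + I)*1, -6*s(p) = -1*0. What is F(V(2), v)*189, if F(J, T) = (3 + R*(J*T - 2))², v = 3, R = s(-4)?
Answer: 1701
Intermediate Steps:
s(p) = 0 (s(p) = -(-1)*0/6 = -⅙*0 = 0)
R = 0
V(I) = 2*I (V(I) = (2*I)*1 = 2*I)
F(J, T) = 9 (F(J, T) = (3 + 0*(J*T - 2))² = (3 + 0*(-2 + J*T))² = (3 + 0)² = 3² = 9)
F(V(2), v)*189 = 9*189 = 1701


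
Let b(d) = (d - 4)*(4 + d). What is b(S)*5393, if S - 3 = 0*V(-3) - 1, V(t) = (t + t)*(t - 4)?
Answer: -64716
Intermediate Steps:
V(t) = 2*t*(-4 + t) (V(t) = (2*t)*(-4 + t) = 2*t*(-4 + t))
S = 2 (S = 3 + (0*(2*(-3)*(-4 - 3)) - 1) = 3 + (0*(2*(-3)*(-7)) - 1) = 3 + (0*42 - 1) = 3 + (0 - 1) = 3 - 1 = 2)
b(d) = (-4 + d)*(4 + d)
b(S)*5393 = (-16 + 2²)*5393 = (-16 + 4)*5393 = -12*5393 = -64716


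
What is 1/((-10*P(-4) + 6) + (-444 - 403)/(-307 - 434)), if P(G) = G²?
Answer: -741/113267 ≈ -0.0065421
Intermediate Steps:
1/((-10*P(-4) + 6) + (-444 - 403)/(-307 - 434)) = 1/((-10*(-4)² + 6) + (-444 - 403)/(-307 - 434)) = 1/((-10*16 + 6) - 847/(-741)) = 1/((-160 + 6) - 847*(-1/741)) = 1/(-154 + 847/741) = 1/(-113267/741) = -741/113267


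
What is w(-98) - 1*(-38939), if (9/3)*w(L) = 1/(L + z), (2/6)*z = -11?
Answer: 15303026/393 ≈ 38939.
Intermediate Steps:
z = -33 (z = 3*(-11) = -33)
w(L) = 1/(3*(-33 + L)) (w(L) = 1/(3*(L - 33)) = 1/(3*(-33 + L)))
w(-98) - 1*(-38939) = 1/(3*(-33 - 98)) - 1*(-38939) = (⅓)/(-131) + 38939 = (⅓)*(-1/131) + 38939 = -1/393 + 38939 = 15303026/393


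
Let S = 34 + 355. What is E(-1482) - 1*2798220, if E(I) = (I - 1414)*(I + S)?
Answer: 367108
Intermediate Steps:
S = 389
E(I) = (-1414 + I)*(389 + I) (E(I) = (I - 1414)*(I + 389) = (-1414 + I)*(389 + I))
E(-1482) - 1*2798220 = (-550046 + (-1482)² - 1025*(-1482)) - 1*2798220 = (-550046 + 2196324 + 1519050) - 2798220 = 3165328 - 2798220 = 367108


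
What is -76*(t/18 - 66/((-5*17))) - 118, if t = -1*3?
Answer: -41908/255 ≈ -164.35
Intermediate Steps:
t = -3
-76*(t/18 - 66/((-5*17))) - 118 = -76*(-3/18 - 66/((-5*17))) - 118 = -76*(-3*1/18 - 66/(-85)) - 118 = -76*(-1/6 - 66*(-1/85)) - 118 = -76*(-1/6 + 66/85) - 118 = -76*311/510 - 118 = -11818/255 - 118 = -41908/255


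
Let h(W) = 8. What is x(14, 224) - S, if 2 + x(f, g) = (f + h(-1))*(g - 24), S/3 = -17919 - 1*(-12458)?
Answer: 20781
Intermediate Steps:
S = -16383 (S = 3*(-17919 - 1*(-12458)) = 3*(-17919 + 12458) = 3*(-5461) = -16383)
x(f, g) = -2 + (-24 + g)*(8 + f) (x(f, g) = -2 + (f + 8)*(g - 24) = -2 + (8 + f)*(-24 + g) = -2 + (-24 + g)*(8 + f))
x(14, 224) - S = (-194 - 24*14 + 8*224 + 14*224) - 1*(-16383) = (-194 - 336 + 1792 + 3136) + 16383 = 4398 + 16383 = 20781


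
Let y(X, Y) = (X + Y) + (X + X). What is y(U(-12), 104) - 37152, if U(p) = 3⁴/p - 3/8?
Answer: -296555/8 ≈ -37069.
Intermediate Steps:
U(p) = -3/8 + 81/p (U(p) = 81/p - 3*⅛ = 81/p - 3/8 = -3/8 + 81/p)
y(X, Y) = Y + 3*X (y(X, Y) = (X + Y) + 2*X = Y + 3*X)
y(U(-12), 104) - 37152 = (104 + 3*(-3/8 + 81/(-12))) - 37152 = (104 + 3*(-3/8 + 81*(-1/12))) - 37152 = (104 + 3*(-3/8 - 27/4)) - 37152 = (104 + 3*(-57/8)) - 37152 = (104 - 171/8) - 37152 = 661/8 - 37152 = -296555/8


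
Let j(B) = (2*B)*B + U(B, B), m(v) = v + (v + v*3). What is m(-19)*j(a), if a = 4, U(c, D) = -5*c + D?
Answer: -1520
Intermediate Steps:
U(c, D) = D - 5*c
m(v) = 5*v (m(v) = v + (v + 3*v) = v + 4*v = 5*v)
j(B) = -4*B + 2*B² (j(B) = (2*B)*B + (B - 5*B) = 2*B² - 4*B = -4*B + 2*B²)
m(-19)*j(a) = (5*(-19))*(2*4*(-2 + 4)) = -190*4*2 = -95*16 = -1520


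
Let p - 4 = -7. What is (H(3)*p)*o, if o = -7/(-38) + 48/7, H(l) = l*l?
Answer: -50571/266 ≈ -190.12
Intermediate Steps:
p = -3 (p = 4 - 7 = -3)
H(l) = l²
o = 1873/266 (o = -7*(-1/38) + 48*(⅐) = 7/38 + 48/7 = 1873/266 ≈ 7.0414)
(H(3)*p)*o = (3²*(-3))*(1873/266) = (9*(-3))*(1873/266) = -27*1873/266 = -50571/266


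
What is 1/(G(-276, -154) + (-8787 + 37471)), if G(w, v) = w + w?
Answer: 1/28132 ≈ 3.5547e-5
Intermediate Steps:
G(w, v) = 2*w
1/(G(-276, -154) + (-8787 + 37471)) = 1/(2*(-276) + (-8787 + 37471)) = 1/(-552 + 28684) = 1/28132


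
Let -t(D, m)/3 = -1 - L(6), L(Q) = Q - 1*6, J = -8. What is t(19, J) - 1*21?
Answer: -18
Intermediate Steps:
L(Q) = -6 + Q (L(Q) = Q - 6 = -6 + Q)
t(D, m) = 3 (t(D, m) = -3*(-1 - (-6 + 6)) = -3*(-1 - 1*0) = -3*(-1 + 0) = -3*(-1) = 3)
t(19, J) - 1*21 = 3 - 1*21 = 3 - 21 = -18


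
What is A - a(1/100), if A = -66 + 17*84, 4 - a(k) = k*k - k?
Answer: 13579901/10000 ≈ 1358.0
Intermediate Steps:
a(k) = 4 + k - k**2 (a(k) = 4 - (k*k - k) = 4 - (k**2 - k) = 4 + (k - k**2) = 4 + k - k**2)
A = 1362 (A = -66 + 1428 = 1362)
A - a(1/100) = 1362 - (4 + 1/100 - (1/100)**2) = 1362 - (4 + 1/100 - 1*1/10000) = 1362 - (4 + 1/100 - 1/10000) = 1362 - 1*40099/10000 = 1362 - 40099/10000 = 13579901/10000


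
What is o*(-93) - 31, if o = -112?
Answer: 10385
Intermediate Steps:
o*(-93) - 31 = -112*(-93) - 31 = 10416 - 31 = 10385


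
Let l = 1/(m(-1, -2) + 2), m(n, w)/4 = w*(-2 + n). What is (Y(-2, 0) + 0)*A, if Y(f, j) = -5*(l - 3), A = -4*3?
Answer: -2310/13 ≈ -177.69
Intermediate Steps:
m(n, w) = 4*w*(-2 + n) (m(n, w) = 4*(w*(-2 + n)) = 4*w*(-2 + n))
A = -12
l = 1/26 (l = 1/(4*(-2)*(-2 - 1) + 2) = 1/(4*(-2)*(-3) + 2) = 1/(24 + 2) = 1/26 ≈ 0.038462)
Y(f, j) = 385/26 (Y(f, j) = -5*(1/26 - 3) = -5*(-77/26) = 385/26)
(Y(-2, 0) + 0)*A = (385/26 + 0)*(-12) = (385/26)*(-12) = -2310/13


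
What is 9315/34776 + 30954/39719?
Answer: 2329209/2224264 ≈ 1.0472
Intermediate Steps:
9315/34776 + 30954/39719 = 9315*(1/34776) + 30954*(1/39719) = 15/56 + 30954/39719 = 2329209/2224264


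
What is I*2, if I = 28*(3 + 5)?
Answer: 448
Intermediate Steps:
I = 224 (I = 28*8 = 224)
I*2 = 224*2 = 448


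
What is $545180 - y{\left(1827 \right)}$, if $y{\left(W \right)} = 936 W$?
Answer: $-1164892$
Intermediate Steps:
$545180 - y{\left(1827 \right)} = 545180 - 936 \cdot 1827 = 545180 - 1710072 = -1164892$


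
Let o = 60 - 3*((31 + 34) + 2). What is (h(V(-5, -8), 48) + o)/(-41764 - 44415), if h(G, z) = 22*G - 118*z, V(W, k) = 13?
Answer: 5519/86179 ≈ 0.064041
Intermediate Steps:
o = -141 (o = 60 - 3*(65 + 2) = 60 - 3*67 = 60 - 201 = -141)
h(G, z) = -118*z + 22*G
(h(V(-5, -8), 48) + o)/(-41764 - 44415) = ((-118*48 + 22*13) - 141)/(-41764 - 44415) = ((-5664 + 286) - 141)/(-86179) = (-5378 - 141)*(-1/86179) = -5519*(-1/86179) = 5519/86179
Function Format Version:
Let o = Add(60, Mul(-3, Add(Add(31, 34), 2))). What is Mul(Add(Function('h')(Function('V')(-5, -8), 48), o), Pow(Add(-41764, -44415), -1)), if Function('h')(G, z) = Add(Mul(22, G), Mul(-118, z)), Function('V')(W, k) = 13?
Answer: Rational(5519, 86179) ≈ 0.064041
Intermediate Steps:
o = -141 (o = Add(60, Mul(-3, Add(65, 2))) = Add(60, Mul(-3, 67)) = Add(60, -201) = -141)
Function('h')(G, z) = Add(Mul(-118, z), Mul(22, G))
Mul(Add(Function('h')(Function('V')(-5, -8), 48), o), Pow(Add(-41764, -44415), -1)) = Mul(Add(Add(Mul(-118, 48), Mul(22, 13)), -141), Pow(Add(-41764, -44415), -1)) = Mul(Add(Add(-5664, 286), -141), Pow(-86179, -1)) = Mul(Add(-5378, -141), Rational(-1, 86179)) = Mul(-5519, Rational(-1, 86179)) = Rational(5519, 86179)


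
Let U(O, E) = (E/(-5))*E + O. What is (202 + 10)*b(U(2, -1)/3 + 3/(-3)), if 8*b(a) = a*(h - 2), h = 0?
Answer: 106/5 ≈ 21.200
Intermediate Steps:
U(O, E) = O - E²/5 (U(O, E) = (E*(-⅕))*E + O = (-E/5)*E + O = -E²/5 + O = O - E²/5)
b(a) = -a/4 (b(a) = (a*(0 - 2))/8 = (a*(-2))/8 = (-2*a)/8 = -a/4)
(202 + 10)*b(U(2, -1)/3 + 3/(-3)) = (202 + 10)*(-((2 - ⅕*(-1)²)/3 + 3/(-3))/4) = 212*(-((2 - ⅕*1)*(⅓) + 3*(-⅓))/4) = 212*(-((2 - ⅕)*(⅓) - 1)/4) = 212*(-((9/5)*(⅓) - 1)/4) = 212*(-(⅗ - 1)/4) = 212*(-¼*(-⅖)) = 212*(⅒) = 106/5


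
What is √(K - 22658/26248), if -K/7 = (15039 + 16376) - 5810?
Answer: I*√7717868309789/6562 ≈ 423.36*I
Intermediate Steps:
K = -179235 (K = -7*((15039 + 16376) - 5810) = -7*(31415 - 5810) = -7*25605 = -179235)
√(K - 22658/26248) = √(-179235 - 22658/26248) = √(-179235 - 22658*1/26248) = √(-179235 - 11329/13124) = √(-2352291469/13124) = I*√7717868309789/6562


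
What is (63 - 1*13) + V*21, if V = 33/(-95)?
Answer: 4057/95 ≈ 42.705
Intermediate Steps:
V = -33/95 (V = 33*(-1/95) = -33/95 ≈ -0.34737)
(63 - 1*13) + V*21 = (63 - 1*13) - 33/95*21 = (63 - 13) - 693/95 = 50 - 693/95 = 4057/95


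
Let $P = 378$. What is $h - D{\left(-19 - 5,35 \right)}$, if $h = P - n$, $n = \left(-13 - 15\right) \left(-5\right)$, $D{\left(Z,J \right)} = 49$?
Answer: $189$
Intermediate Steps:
$n = 140$ ($n = \left(-28\right) \left(-5\right) = 140$)
$h = 238$ ($h = 378 - 140 = 238$)
$h - D{\left(-19 - 5,35 \right)} = 238 - 49 = 189$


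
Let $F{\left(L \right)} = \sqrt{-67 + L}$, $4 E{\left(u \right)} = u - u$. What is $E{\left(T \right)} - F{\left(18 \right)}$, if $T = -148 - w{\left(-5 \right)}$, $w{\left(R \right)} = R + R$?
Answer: $- 7 i \approx - 7.0 i$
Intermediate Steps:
$w{\left(R \right)} = 2 R$
$T = -138$ ($T = -148 - 2 \left(-5\right) = -148 - -10 = -148 + 10 = -138$)
$E{\left(u \right)} = 0$ ($E{\left(u \right)} = \frac{u - u}{4} = \frac{1}{4} \cdot 0 = 0$)
$E{\left(T \right)} - F{\left(18 \right)} = 0 - \sqrt{-67 + 18} = 0 - \sqrt{-49} = 0 - 7 i = - 7 i$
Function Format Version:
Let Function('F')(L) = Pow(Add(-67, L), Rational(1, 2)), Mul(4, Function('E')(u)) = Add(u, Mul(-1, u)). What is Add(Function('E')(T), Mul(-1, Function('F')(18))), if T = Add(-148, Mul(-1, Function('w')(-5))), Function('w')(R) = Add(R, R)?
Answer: Mul(-7, I) ≈ Mul(-7.0000, I)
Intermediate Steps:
Function('w')(R) = Mul(2, R)
T = -138 (T = Add(-148, Mul(-1, Mul(2, -5))) = Add(-148, Mul(-1, -10)) = Add(-148, 10) = -138)
Function('E')(u) = 0 (Function('E')(u) = Mul(Rational(1, 4), Add(u, Mul(-1, u))) = Mul(Rational(1, 4), 0) = 0)
Add(Function('E')(T), Mul(-1, Function('F')(18))) = Add(0, Mul(-1, Pow(Add(-67, 18), Rational(1, 2)))) = Add(0, Mul(-1, Pow(-49, Rational(1, 2)))) = Add(0, Mul(-1, Mul(7, I))) = Add(0, Mul(-7, I)) = Mul(-7, I)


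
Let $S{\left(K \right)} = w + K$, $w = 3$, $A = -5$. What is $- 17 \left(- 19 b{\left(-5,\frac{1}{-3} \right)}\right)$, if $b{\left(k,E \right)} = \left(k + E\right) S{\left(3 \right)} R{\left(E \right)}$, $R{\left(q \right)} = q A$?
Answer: $- \frac{51680}{3} \approx -17227.0$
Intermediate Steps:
$S{\left(K \right)} = 3 + K$
$R{\left(q \right)} = - 5 q$ ($R{\left(q \right)} = q \left(-5\right) = - 5 q$)
$b{\left(k,E \right)} = - 5 E \left(6 E + 6 k\right)$ ($b{\left(k,E \right)} = \left(k + E\right) \left(3 + 3\right) \left(- 5 E\right) = \left(E + k\right) 6 \left(- 5 E\right) = \left(6 E + 6 k\right) \left(- 5 E\right) = - 5 E \left(6 E + 6 k\right)$)
$- 17 \left(- 19 b{\left(-5,\frac{1}{-3} \right)}\right) = - 17 \left(- 19 \left(- \frac{30 \left(\frac{1}{-3} - 5\right)}{-3}\right)\right) = - 17 \left(- 19 \left(\left(-30\right) \left(- \frac{1}{3}\right) \left(- \frac{1}{3} - 5\right)\right)\right) = - 17 \left(- 19 \left(\left(-30\right) \left(- \frac{1}{3}\right) \left(- \frac{16}{3}\right)\right)\right) = - 17 \left(\left(-19\right) \left(- \frac{160}{3}\right)\right) = \left(-17\right) \frac{3040}{3} = - \frac{51680}{3}$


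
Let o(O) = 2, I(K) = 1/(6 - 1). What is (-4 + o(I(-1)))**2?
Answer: 4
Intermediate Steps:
I(K) = 1/5
(-4 + o(I(-1)))**2 = (-4 + 2)**2 = (-2)**2 = 4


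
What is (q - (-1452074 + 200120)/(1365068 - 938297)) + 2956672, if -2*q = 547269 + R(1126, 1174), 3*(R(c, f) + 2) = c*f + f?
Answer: 700622866363/284514 ≈ 2.4625e+6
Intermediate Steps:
R(c, f) = -2 + f/3 + c*f/3 (R(c, f) = -2 + (c*f + f)/3 = -2 + (f + c*f)/3 = -2 + (f/3 + c*f/3) = -2 + f/3 + c*f/3)
q = -2964899/6 (q = -(547269 + (-2 + (⅓)*1174 + (⅓)*1126*1174))/2 = -(547269 + (-2 + 1174/3 + 1321924/3))/2 = -(547269 + 1323092/3)/2 = -½*2964899/3 = -2964899/6 ≈ -4.9415e+5)
(q - (-1452074 + 200120)/(1365068 - 938297)) + 2956672 = (-2964899/6 - (-1452074 + 200120)/(1365068 - 938297)) + 2956672 = (-2964899/6 - (-1251954)/426771) + 2956672 = (-2964899/6 - 1*(-139106/47419)) + 2956672 = (-2964899/6 + 139106/47419) + 2956672 = -140591711045/284514 + 2956672 = 700622866363/284514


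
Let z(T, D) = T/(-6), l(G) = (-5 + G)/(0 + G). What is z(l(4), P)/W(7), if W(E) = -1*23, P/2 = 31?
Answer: -1/552 ≈ -0.0018116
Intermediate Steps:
l(G) = (-5 + G)/G
P = 62 (P = 2*31 = 62)
z(T, D) = -T/6 (z(T, D) = T*(-⅙) = -T/6)
W(E) = -23
z(l(4), P)/W(7) = -(-5 + 4)/(6*4)/(-23) = -(-1)/24*(-1/23) = -⅙*(-¼)*(-1/23) = (1/24)*(-1/23) = -1/552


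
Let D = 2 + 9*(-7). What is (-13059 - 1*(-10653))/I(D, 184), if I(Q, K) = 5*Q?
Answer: 2406/305 ≈ 7.8885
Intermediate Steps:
D = -61 (D = 2 - 63 = -61)
(-13059 - 1*(-10653))/I(D, 184) = (-13059 - 1*(-10653))/((5*(-61))) = (-13059 + 10653)/(-305) = -2406*(-1/305) = 2406/305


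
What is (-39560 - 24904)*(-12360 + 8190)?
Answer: 268814880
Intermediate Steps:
(-39560 - 24904)*(-12360 + 8190) = -64464*(-4170) = 268814880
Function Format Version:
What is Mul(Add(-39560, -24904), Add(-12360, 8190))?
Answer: 268814880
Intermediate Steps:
Mul(Add(-39560, -24904), Add(-12360, 8190)) = Mul(-64464, -4170) = 268814880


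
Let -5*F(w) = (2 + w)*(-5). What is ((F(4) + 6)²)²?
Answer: 20736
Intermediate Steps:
F(w) = 2 + w (F(w) = -(2 + w)*(-5)/5 = -(-10 - 5*w)/5 = 2 + w)
((F(4) + 6)²)² = (((2 + 4) + 6)²)² = ((6 + 6)²)² = (12²)² = 144² = 20736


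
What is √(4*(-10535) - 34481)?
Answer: I*√76621 ≈ 276.81*I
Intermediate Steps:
√(4*(-10535) - 34481) = √(-42140 - 34481) = √(-76621) = I*√76621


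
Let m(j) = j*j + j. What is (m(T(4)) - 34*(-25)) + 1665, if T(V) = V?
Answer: 2535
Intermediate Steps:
m(j) = j + j**2 (m(j) = j**2 + j = j + j**2)
(m(T(4)) - 34*(-25)) + 1665 = (4*(1 + 4) - 34*(-25)) + 1665 = (4*5 + 850) + 1665 = (20 + 850) + 1665 = 870 + 1665 = 2535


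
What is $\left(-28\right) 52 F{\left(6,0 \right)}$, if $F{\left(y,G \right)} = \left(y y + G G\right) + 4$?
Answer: $-58240$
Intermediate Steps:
$F{\left(y,G \right)} = 4 + G^{2} + y^{2}$ ($F{\left(y,G \right)} = \left(y^{2} + G^{2}\right) + 4 = \left(G^{2} + y^{2}\right) + 4 = 4 + G^{2} + y^{2}$)
$\left(-28\right) 52 F{\left(6,0 \right)} = \left(-28\right) 52 \left(4 + 0^{2} + 6^{2}\right) = - 1456 \left(4 + 0 + 36\right) = \left(-1456\right) 40 = -58240$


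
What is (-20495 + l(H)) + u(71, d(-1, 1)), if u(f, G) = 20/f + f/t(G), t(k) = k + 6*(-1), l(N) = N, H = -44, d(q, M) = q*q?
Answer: -7296286/355 ≈ -20553.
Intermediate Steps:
d(q, M) = q²
t(k) = -6 + k (t(k) = k - 6 = -6 + k)
u(f, G) = 20/f + f/(-6 + G)
(-20495 + l(H)) + u(71, d(-1, 1)) = (-20495 - 44) + (20/71 + 71/(-6 + (-1)²)) = -20539 + (20*(1/71) + 71/(-6 + 1)) = -20539 + (20/71 + 71/(-5)) = -20539 + (20/71 + 71*(-⅕)) = -20539 + (20/71 - 71/5) = -20539 - 4941/355 = -7296286/355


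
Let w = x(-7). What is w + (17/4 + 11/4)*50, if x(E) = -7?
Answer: 343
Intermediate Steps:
w = -7
w + (17/4 + 11/4)*50 = -7 + (17/4 + 11/4)*50 = -7 + 7*50 = -7 + 350 = 343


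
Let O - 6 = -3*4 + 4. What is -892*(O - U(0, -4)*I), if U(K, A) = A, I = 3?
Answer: -8920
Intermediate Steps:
O = -2 (O = 6 + (-3*4 + 4) = 6 + (-12 + 4) = 6 - 8 = -2)
-892*(O - U(0, -4)*I) = -892*(-2 - (-4)*3) = -892*(-2 - 1*(-12)) = -892*(-2 + 12) = -892*10 = -8920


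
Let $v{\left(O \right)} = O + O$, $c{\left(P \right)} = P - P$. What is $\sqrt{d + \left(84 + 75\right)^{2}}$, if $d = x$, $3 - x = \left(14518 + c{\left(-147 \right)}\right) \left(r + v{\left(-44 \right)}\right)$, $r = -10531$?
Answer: $7 \sqrt{3146774} \approx 12417.0$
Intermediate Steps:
$c{\left(P \right)} = 0$
$v{\left(O \right)} = 2 O$
$x = 154166645$ ($x = 3 - \left(14518 + 0\right) \left(-10531 + 2 \left(-44\right)\right) = 3 - 14518 \left(-10531 - 88\right) = 3 - 14518 \left(-10619\right) = 3 - -154166642 = 3 + 154166642 = 154166645$)
$d = 154166645$
$\sqrt{d + \left(84 + 75\right)^{2}} = \sqrt{154166645 + \left(84 + 75\right)^{2}} = \sqrt{154166645 + 159^{2}} = \sqrt{154166645 + 25281} = \sqrt{154191926} = 7 \sqrt{3146774}$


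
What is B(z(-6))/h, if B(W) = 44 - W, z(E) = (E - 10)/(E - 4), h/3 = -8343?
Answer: -212/125145 ≈ -0.0016940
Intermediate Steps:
h = -25029 (h = 3*(-8343) = -25029)
z(E) = (-10 + E)/(-4 + E)
B(z(-6))/h = (44 - (-10 - 6)/(-4 - 6))/(-25029) = (44 - (-16)/(-10))*(-1/25029) = (44 - (-1)*(-16)/10)*(-1/25029) = (44 - 1*8/5)*(-1/25029) = (44 - 8/5)*(-1/25029) = (212/5)*(-1/25029) = -212/125145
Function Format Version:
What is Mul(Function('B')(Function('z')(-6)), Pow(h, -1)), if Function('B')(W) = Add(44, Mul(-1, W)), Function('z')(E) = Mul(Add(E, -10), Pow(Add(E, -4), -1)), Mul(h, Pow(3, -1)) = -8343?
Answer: Rational(-212, 125145) ≈ -0.0016940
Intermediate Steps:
h = -25029 (h = Mul(3, -8343) = -25029)
Function('z')(E) = Mul(Pow(Add(-4, E), -1), Add(-10, E)) (Function('z')(E) = Mul(Add(-10, E), Pow(Add(-4, E), -1)) = Mul(Pow(Add(-4, E), -1), Add(-10, E)))
Mul(Function('B')(Function('z')(-6)), Pow(h, -1)) = Mul(Add(44, Mul(-1, Mul(Pow(Add(-4, -6), -1), Add(-10, -6)))), Pow(-25029, -1)) = Mul(Add(44, Mul(-1, Mul(Pow(-10, -1), -16))), Rational(-1, 25029)) = Mul(Add(44, Mul(-1, Mul(Rational(-1, 10), -16))), Rational(-1, 25029)) = Mul(Add(44, Mul(-1, Rational(8, 5))), Rational(-1, 25029)) = Mul(Add(44, Rational(-8, 5)), Rational(-1, 25029)) = Mul(Rational(212, 5), Rational(-1, 25029)) = Rational(-212, 125145)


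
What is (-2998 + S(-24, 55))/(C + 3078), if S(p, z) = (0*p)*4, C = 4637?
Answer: -2998/7715 ≈ -0.38859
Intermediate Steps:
S(p, z) = 0 (S(p, z) = 0*4 = 0)
(-2998 + S(-24, 55))/(C + 3078) = (-2998 + 0)/(4637 + 3078) = -2998/7715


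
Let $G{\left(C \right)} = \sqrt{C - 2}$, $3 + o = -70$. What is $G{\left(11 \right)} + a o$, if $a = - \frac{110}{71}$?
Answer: $\frac{8243}{71} \approx 116.1$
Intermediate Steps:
$o = -73$ ($o = -3 - 70 = -73$)
$G{\left(C \right)} = \sqrt{-2 + C}$
$a = - \frac{110}{71}$ ($a = \left(-110\right) \frac{1}{71} = - \frac{110}{71} \approx -1.5493$)
$G{\left(11 \right)} + a o = \sqrt{-2 + 11} - - \frac{8030}{71} = \sqrt{9} + \frac{8030}{71} = 3 + \frac{8030}{71} = \frac{8243}{71}$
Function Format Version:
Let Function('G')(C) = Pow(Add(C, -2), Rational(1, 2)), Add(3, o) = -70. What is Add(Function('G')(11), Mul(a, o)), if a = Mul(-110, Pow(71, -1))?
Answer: Rational(8243, 71) ≈ 116.10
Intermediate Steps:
o = -73 (o = Add(-3, -70) = -73)
Function('G')(C) = Pow(Add(-2, C), Rational(1, 2))
a = Rational(-110, 71) (a = Mul(-110, Rational(1, 71)) = Rational(-110, 71) ≈ -1.5493)
Add(Function('G')(11), Mul(a, o)) = Add(Pow(Add(-2, 11), Rational(1, 2)), Mul(Rational(-110, 71), -73)) = Add(Pow(9, Rational(1, 2)), Rational(8030, 71)) = Add(3, Rational(8030, 71)) = Rational(8243, 71)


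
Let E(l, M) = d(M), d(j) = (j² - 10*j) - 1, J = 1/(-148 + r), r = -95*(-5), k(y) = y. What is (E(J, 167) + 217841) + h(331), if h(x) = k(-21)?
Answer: 244038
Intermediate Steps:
r = 475
J = 1/327 (J = 1/(-148 + 475) = 1/327 ≈ 0.0030581)
d(j) = -1 + j² - 10*j
h(x) = -21
E(l, M) = -1 + M² - 10*M
(E(J, 167) + 217841) + h(331) = ((-1 + 167² - 10*167) + 217841) - 21 = ((-1 + 27889 - 1670) + 217841) - 21 = (26218 + 217841) - 21 = 244059 - 21 = 244038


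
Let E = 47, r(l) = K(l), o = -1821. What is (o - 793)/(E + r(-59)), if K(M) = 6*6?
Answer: -2614/83 ≈ -31.494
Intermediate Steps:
K(M) = 36
r(l) = 36
(o - 793)/(E + r(-59)) = (-1821 - 793)/(47 + 36) = -2614/83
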